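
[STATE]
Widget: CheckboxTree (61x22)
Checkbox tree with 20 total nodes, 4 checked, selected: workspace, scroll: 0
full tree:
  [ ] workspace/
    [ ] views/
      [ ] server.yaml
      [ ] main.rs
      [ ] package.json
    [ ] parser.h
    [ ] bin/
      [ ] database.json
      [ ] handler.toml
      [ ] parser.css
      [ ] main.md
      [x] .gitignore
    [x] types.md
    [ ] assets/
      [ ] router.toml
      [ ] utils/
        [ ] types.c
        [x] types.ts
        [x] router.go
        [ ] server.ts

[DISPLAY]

>[-] workspace/                                              
   [ ] views/                                                
     [ ] server.yaml                                         
     [ ] main.rs                                             
     [ ] package.json                                        
   [ ] parser.h                                              
   [-] bin/                                                  
     [ ] database.json                                       
     [ ] handler.toml                                        
     [ ] parser.css                                          
     [ ] main.md                                             
     [x] .gitignore                                          
   [x] types.md                                              
   [-] assets/                                               
     [ ] router.toml                                         
     [-] utils/                                              
       [ ] types.c                                           
       [x] types.ts                                          
       [x] router.go                                         
       [ ] server.ts                                         
                                                             
                                                             


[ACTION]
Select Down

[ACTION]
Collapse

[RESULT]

 [-] workspace/                                              
>  [ ] views/                                                
   [ ] parser.h                                              
   [-] bin/                                                  
     [ ] database.json                                       
     [ ] handler.toml                                        
     [ ] parser.css                                          
     [ ] main.md                                             
     [x] .gitignore                                          
   [x] types.md                                              
   [-] assets/                                               
     [ ] router.toml                                         
     [-] utils/                                              
       [ ] types.c                                           
       [x] types.ts                                          
       [x] router.go                                         
       [ ] server.ts                                         
                                                             
                                                             
                                                             
                                                             
                                                             


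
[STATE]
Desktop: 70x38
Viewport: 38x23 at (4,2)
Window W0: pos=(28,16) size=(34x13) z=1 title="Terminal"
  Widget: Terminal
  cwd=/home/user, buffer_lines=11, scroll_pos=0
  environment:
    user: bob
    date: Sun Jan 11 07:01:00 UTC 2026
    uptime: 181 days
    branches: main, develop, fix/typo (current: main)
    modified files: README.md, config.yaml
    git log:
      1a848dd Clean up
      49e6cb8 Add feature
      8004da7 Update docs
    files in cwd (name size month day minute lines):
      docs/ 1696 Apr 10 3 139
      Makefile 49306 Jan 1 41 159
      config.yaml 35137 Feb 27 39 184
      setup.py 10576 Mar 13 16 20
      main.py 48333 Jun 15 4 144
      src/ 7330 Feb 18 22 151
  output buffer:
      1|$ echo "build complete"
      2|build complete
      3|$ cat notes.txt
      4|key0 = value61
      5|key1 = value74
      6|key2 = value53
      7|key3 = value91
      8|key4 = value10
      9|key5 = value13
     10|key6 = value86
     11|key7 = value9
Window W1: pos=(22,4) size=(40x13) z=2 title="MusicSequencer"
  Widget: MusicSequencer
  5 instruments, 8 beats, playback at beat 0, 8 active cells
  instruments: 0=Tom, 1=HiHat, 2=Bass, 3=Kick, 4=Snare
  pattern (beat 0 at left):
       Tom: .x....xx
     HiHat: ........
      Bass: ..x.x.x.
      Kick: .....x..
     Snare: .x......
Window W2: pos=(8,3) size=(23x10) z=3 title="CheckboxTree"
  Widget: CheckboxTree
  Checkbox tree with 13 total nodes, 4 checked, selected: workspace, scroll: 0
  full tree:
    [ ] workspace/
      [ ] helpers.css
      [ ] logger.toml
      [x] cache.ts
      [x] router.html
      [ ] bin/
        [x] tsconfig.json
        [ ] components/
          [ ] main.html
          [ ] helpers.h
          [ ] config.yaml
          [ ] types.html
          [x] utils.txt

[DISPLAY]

                                      
    ┏━━━━━━━━━━━━━━━━━━━━━┓           
    ┃ CheckboxTree        ┃━━━━━━━━━━━
    ┠─────────────────────┨quencer    
    ┃>[-] workspace/      ┃───────────
    ┃   [ ] helpers.css   ┃234567     
    ┃   [ ] logger.toml   ┃····██     
    ┃   [x] cache.ts      ┃······     
    ┃   [x] router.html   ┃█·█·█·     
    ┃   [-] bin/          ┃···█··     
    ┗━━━━━━━━━━━━━━━━━━━━━┛······     
                  ┃                   
                  ┃                   
                  ┃                   
                  ┗━━━━━━━━━━━━━━━━━━━
                        ┃ Terminal    
                        ┠─────────────
                        ┃$ echo "build
                        ┃build complet
                        ┃$ cat notes.t
                        ┃key0 = value6
                        ┃key1 = value7
                        ┃key2 = value5


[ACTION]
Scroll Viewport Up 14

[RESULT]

                                      
                                      
                                      
    ┏━━━━━━━━━━━━━━━━━━━━━┓           
    ┃ CheckboxTree        ┃━━━━━━━━━━━
    ┠─────────────────────┨quencer    
    ┃>[-] workspace/      ┃───────────
    ┃   [ ] helpers.css   ┃234567     
    ┃   [ ] logger.toml   ┃····██     
    ┃   [x] cache.ts      ┃······     
    ┃   [x] router.html   ┃█·█·█·     
    ┃   [-] bin/          ┃···█··     
    ┗━━━━━━━━━━━━━━━━━━━━━┛······     
                  ┃                   
                  ┃                   
                  ┃                   
                  ┗━━━━━━━━━━━━━━━━━━━
                        ┃ Terminal    
                        ┠─────────────
                        ┃$ echo "build
                        ┃build complet
                        ┃$ cat notes.t
                        ┃key0 = value6


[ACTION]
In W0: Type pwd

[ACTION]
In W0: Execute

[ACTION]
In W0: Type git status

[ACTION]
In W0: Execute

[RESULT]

                                      
                                      
                                      
    ┏━━━━━━━━━━━━━━━━━━━━━┓           
    ┃ CheckboxTree        ┃━━━━━━━━━━━
    ┠─────────────────────┨quencer    
    ┃>[-] workspace/      ┃───────────
    ┃   [ ] helpers.css   ┃234567     
    ┃   [ ] logger.toml   ┃····██     
    ┃   [x] cache.ts      ┃······     
    ┃   [x] router.html   ┃█·█·█·     
    ┃   [-] bin/          ┃···█··     
    ┗━━━━━━━━━━━━━━━━━━━━━┛······     
                  ┃                   
                  ┃                   
                  ┃                   
                  ┗━━━━━━━━━━━━━━━━━━━
                        ┃ Terminal    
                        ┠─────────────
                        ┃$ pwd        
                        ┃/home/user   
                        ┃$ git status 
                        ┃On branch mai


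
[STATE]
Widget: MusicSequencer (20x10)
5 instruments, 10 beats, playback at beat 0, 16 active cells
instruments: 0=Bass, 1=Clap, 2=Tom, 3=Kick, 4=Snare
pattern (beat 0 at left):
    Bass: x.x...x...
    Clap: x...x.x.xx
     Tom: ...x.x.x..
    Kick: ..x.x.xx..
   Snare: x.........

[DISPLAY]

      ▼123456789    
  Bass█·█···█···    
  Clap█···█·█·██    
   Tom···█·█·█··    
  Kick··█·█·██··    
 Snare█·········    
                    
                    
                    
                    


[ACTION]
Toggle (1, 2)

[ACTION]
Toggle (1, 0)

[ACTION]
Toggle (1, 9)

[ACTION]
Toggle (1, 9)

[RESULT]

      ▼123456789    
  Bass█·█···█···    
  Clap··█·█·█·██    
   Tom···█·█·█··    
  Kick··█·█·██··    
 Snare█·········    
                    
                    
                    
                    


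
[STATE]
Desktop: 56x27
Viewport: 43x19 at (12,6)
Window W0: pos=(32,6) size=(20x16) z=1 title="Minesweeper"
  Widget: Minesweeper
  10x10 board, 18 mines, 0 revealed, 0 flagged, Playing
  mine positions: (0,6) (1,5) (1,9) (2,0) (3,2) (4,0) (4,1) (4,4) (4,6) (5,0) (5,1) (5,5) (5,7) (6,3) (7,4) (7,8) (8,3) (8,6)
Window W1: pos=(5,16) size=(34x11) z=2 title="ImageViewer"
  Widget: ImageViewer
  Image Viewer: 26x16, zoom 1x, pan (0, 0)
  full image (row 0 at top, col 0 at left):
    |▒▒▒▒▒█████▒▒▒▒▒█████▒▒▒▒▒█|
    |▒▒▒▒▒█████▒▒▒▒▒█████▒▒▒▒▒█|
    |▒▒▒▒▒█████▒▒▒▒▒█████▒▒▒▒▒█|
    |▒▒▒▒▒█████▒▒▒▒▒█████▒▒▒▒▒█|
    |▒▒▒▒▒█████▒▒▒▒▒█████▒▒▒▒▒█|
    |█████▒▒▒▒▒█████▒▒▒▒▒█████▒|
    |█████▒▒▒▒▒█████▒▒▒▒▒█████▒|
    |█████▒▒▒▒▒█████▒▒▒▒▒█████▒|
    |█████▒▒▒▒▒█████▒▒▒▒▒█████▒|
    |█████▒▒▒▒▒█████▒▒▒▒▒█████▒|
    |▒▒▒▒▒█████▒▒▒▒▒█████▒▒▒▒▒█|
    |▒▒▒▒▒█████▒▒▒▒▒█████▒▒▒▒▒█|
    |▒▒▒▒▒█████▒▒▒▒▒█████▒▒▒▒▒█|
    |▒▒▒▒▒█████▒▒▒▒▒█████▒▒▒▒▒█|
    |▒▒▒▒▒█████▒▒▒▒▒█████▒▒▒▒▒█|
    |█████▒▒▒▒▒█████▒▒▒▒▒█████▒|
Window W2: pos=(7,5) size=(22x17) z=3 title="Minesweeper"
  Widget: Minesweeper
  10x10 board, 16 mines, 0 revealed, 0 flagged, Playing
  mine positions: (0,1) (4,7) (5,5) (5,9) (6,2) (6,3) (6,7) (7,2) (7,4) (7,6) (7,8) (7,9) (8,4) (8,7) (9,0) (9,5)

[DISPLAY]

esweeper        ┃   ┏━━━━━━━━━━━━━━━━━━┓   
────────────────┨   ┃ Minesweeper      ┃   
■■■■■■          ┃   ┠──────────────────┨   
■■■■■■          ┃   ┃■■■■■■■■■■        ┃   
■■■■■■          ┃   ┃■■■■■■■■■■        ┃   
■■■■■■          ┃   ┃■■■■■■■■■■        ┃   
■■■■■■          ┃   ┃■■■■■■■■■■        ┃   
■■■■■■          ┃   ┃■■■■■■■■■■        ┃   
■■■■■■          ┃   ┃■■■■■■■■■■        ┃   
■■■■■■          ┃   ┃■■■■■■■■■■        ┃   
■■■■■■          ┃━━━━━━━━━┓■■■■        ┃   
■■■■■■          ┃         ┃■■■■        ┃   
                ┃─────────┨■■■■        ┃   
                ┃▒▒█      ┃            ┃   
                ┃▒▒█      ┃            ┃   
━━━━━━━━━━━━━━━━┛▒▒█      ┃━━━━━━━━━━━━┛   
████▒▒▒▒▒█████▒▒▒▒▒█      ┃                
████▒▒▒▒▒█████▒▒▒▒▒█      ┃                
▒▒▒▒█████▒▒▒▒▒█████▒      ┃                


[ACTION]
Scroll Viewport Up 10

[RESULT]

                                           
                                           
                                           
                                           
                                           
━━━━━━━━━━━━━━━━┓                          
esweeper        ┃   ┏━━━━━━━━━━━━━━━━━━┓   
────────────────┨   ┃ Minesweeper      ┃   
■■■■■■          ┃   ┠──────────────────┨   
■■■■■■          ┃   ┃■■■■■■■■■■        ┃   
■■■■■■          ┃   ┃■■■■■■■■■■        ┃   
■■■■■■          ┃   ┃■■■■■■■■■■        ┃   
■■■■■■          ┃   ┃■■■■■■■■■■        ┃   
■■■■■■          ┃   ┃■■■■■■■■■■        ┃   
■■■■■■          ┃   ┃■■■■■■■■■■        ┃   
■■■■■■          ┃   ┃■■■■■■■■■■        ┃   
■■■■■■          ┃━━━━━━━━━┓■■■■        ┃   
■■■■■■          ┃         ┃■■■■        ┃   
                ┃─────────┨■■■■        ┃   


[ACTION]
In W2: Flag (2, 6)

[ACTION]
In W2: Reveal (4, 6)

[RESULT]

                                           
                                           
                                           
                                           
                                           
━━━━━━━━━━━━━━━━┓                          
esweeper        ┃   ┏━━━━━━━━━━━━━━━━━━┓   
────────────────┨   ┃ Minesweeper      ┃   
■■■■■■          ┃   ┠──────────────────┨   
■■■■■■          ┃   ┃■■■■■■■■■■        ┃   
■■⚑■■■          ┃   ┃■■■■■■■■■■        ┃   
■■■■■■          ┃   ┃■■■■■■■■■■        ┃   
■■2■■■          ┃   ┃■■■■■■■■■■        ┃   
■■■■■■          ┃   ┃■■■■■■■■■■        ┃   
■■■■■■          ┃   ┃■■■■■■■■■■        ┃   
■■■■■■          ┃   ┃■■■■■■■■■■        ┃   
■■■■■■          ┃━━━━━━━━━┓■■■■        ┃   
■■■■■■          ┃         ┃■■■■        ┃   
                ┃─────────┨■■■■        ┃   


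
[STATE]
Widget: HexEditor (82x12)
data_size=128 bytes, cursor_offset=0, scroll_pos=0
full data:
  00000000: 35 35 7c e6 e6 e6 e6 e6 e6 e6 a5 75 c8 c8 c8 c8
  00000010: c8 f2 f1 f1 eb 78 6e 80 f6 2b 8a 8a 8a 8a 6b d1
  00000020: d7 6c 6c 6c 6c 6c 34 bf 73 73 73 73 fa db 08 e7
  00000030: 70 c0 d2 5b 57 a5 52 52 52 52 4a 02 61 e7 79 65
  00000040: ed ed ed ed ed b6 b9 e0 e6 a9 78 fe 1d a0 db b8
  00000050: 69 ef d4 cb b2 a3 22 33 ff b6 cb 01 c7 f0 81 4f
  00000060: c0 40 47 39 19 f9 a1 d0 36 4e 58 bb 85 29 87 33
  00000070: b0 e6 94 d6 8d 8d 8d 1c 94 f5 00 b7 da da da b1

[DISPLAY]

00000000  35 35 7c e6 e6 e6 e6 e6  e6 e6 a5 75 c8 c8 c8 c8  |55|........u....|    
00000010  c8 f2 f1 f1 eb 78 6e 80  f6 2b 8a 8a 8a 8a 6b d1  |.....xn..+....k.|    
00000020  d7 6c 6c 6c 6c 6c 34 bf  73 73 73 73 fa db 08 e7  |.lllll4.ssss....|    
00000030  70 c0 d2 5b 57 a5 52 52  52 52 4a 02 61 e7 79 65  |p..[W.RRRRJ.a.ye|    
00000040  ed ed ed ed ed b6 b9 e0  e6 a9 78 fe 1d a0 db b8  |..........x.....|    
00000050  69 ef d4 cb b2 a3 22 33  ff b6 cb 01 c7 f0 81 4f  |i....."3.......O|    
00000060  c0 40 47 39 19 f9 a1 d0  36 4e 58 bb 85 29 87 33  |.@G9....6NX..).3|    
00000070  b0 e6 94 d6 8d 8d 8d 1c  94 f5 00 b7 da da da b1  |................|    
                                                                                  
                                                                                  
                                                                                  
                                                                                  


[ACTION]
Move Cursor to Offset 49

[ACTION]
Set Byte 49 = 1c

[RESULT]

00000000  35 35 7c e6 e6 e6 e6 e6  e6 e6 a5 75 c8 c8 c8 c8  |55|........u....|    
00000010  c8 f2 f1 f1 eb 78 6e 80  f6 2b 8a 8a 8a 8a 6b d1  |.....xn..+....k.|    
00000020  d7 6c 6c 6c 6c 6c 34 bf  73 73 73 73 fa db 08 e7  |.lllll4.ssss....|    
00000030  70 1C d2 5b 57 a5 52 52  52 52 4a 02 61 e7 79 65  |p..[W.RRRRJ.a.ye|    
00000040  ed ed ed ed ed b6 b9 e0  e6 a9 78 fe 1d a0 db b8  |..........x.....|    
00000050  69 ef d4 cb b2 a3 22 33  ff b6 cb 01 c7 f0 81 4f  |i....."3.......O|    
00000060  c0 40 47 39 19 f9 a1 d0  36 4e 58 bb 85 29 87 33  |.@G9....6NX..).3|    
00000070  b0 e6 94 d6 8d 8d 8d 1c  94 f5 00 b7 da da da b1  |................|    
                                                                                  
                                                                                  
                                                                                  
                                                                                  


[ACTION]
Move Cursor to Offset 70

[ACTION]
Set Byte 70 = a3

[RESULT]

00000000  35 35 7c e6 e6 e6 e6 e6  e6 e6 a5 75 c8 c8 c8 c8  |55|........u....|    
00000010  c8 f2 f1 f1 eb 78 6e 80  f6 2b 8a 8a 8a 8a 6b d1  |.....xn..+....k.|    
00000020  d7 6c 6c 6c 6c 6c 34 bf  73 73 73 73 fa db 08 e7  |.lllll4.ssss....|    
00000030  70 1c d2 5b 57 a5 52 52  52 52 4a 02 61 e7 79 65  |p..[W.RRRRJ.a.ye|    
00000040  ed ed ed ed ed b6 A3 e0  e6 a9 78 fe 1d a0 db b8  |..........x.....|    
00000050  69 ef d4 cb b2 a3 22 33  ff b6 cb 01 c7 f0 81 4f  |i....."3.......O|    
00000060  c0 40 47 39 19 f9 a1 d0  36 4e 58 bb 85 29 87 33  |.@G9....6NX..).3|    
00000070  b0 e6 94 d6 8d 8d 8d 1c  94 f5 00 b7 da da da b1  |................|    
                                                                                  
                                                                                  
                                                                                  
                                                                                  


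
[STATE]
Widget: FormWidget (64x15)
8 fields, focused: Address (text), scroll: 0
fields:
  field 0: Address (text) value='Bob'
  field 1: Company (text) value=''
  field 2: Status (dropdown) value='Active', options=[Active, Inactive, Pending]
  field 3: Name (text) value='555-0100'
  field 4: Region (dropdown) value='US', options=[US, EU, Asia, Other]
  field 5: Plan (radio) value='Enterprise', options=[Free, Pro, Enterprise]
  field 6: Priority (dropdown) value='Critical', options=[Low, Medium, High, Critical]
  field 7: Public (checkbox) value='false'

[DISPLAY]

> Address:    [Bob                                             ]
  Company:    [                                                ]
  Status:     [Active                                         ▼]
  Name:       [555-0100                                        ]
  Region:     [US                                             ▼]
  Plan:       ( ) Free  ( ) Pro  (●) Enterprise                 
  Priority:   [Critical                                       ▼]
  Public:     [ ]                                               
                                                                
                                                                
                                                                
                                                                
                                                                
                                                                
                                                                


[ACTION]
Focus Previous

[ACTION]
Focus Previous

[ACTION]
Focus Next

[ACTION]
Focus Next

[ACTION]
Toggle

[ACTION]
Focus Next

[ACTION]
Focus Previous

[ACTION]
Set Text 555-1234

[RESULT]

> Address:    [555-1234                                        ]
  Company:    [                                                ]
  Status:     [Active                                         ▼]
  Name:       [555-0100                                        ]
  Region:     [US                                             ▼]
  Plan:       ( ) Free  ( ) Pro  (●) Enterprise                 
  Priority:   [Critical                                       ▼]
  Public:     [ ]                                               
                                                                
                                                                
                                                                
                                                                
                                                                
                                                                
                                                                


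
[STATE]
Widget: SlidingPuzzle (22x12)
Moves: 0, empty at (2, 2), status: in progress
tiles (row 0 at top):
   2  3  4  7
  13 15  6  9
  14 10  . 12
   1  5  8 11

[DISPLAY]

┌────┬────┬────┬────┐ 
│  2 │  3 │  4 │  7 │ 
├────┼────┼────┼────┤ 
│ 13 │ 15 │  6 │  9 │ 
├────┼────┼────┼────┤ 
│ 14 │ 10 │    │ 12 │ 
├────┼────┼────┼────┤ 
│  1 │  5 │  8 │ 11 │ 
└────┴────┴────┴────┘ 
Moves: 0              
                      
                      


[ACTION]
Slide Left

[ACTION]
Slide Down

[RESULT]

┌────┬────┬────┬────┐ 
│  2 │  3 │  4 │  7 │ 
├────┼────┼────┼────┤ 
│ 13 │ 15 │  6 │    │ 
├────┼────┼────┼────┤ 
│ 14 │ 10 │ 12 │  9 │ 
├────┼────┼────┼────┤ 
│  1 │  5 │  8 │ 11 │ 
└────┴────┴────┴────┘ 
Moves: 2              
                      
                      


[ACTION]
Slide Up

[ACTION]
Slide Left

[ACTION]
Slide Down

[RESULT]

┌────┬────┬────┬────┐ 
│  2 │  3 │  4 │  7 │ 
├────┼────┼────┼────┤ 
│ 13 │ 15 │  6 │    │ 
├────┼────┼────┼────┤ 
│ 14 │ 10 │ 12 │  9 │ 
├────┼────┼────┼────┤ 
│  1 │  5 │  8 │ 11 │ 
└────┴────┴────┴────┘ 
Moves: 4              
                      
                      


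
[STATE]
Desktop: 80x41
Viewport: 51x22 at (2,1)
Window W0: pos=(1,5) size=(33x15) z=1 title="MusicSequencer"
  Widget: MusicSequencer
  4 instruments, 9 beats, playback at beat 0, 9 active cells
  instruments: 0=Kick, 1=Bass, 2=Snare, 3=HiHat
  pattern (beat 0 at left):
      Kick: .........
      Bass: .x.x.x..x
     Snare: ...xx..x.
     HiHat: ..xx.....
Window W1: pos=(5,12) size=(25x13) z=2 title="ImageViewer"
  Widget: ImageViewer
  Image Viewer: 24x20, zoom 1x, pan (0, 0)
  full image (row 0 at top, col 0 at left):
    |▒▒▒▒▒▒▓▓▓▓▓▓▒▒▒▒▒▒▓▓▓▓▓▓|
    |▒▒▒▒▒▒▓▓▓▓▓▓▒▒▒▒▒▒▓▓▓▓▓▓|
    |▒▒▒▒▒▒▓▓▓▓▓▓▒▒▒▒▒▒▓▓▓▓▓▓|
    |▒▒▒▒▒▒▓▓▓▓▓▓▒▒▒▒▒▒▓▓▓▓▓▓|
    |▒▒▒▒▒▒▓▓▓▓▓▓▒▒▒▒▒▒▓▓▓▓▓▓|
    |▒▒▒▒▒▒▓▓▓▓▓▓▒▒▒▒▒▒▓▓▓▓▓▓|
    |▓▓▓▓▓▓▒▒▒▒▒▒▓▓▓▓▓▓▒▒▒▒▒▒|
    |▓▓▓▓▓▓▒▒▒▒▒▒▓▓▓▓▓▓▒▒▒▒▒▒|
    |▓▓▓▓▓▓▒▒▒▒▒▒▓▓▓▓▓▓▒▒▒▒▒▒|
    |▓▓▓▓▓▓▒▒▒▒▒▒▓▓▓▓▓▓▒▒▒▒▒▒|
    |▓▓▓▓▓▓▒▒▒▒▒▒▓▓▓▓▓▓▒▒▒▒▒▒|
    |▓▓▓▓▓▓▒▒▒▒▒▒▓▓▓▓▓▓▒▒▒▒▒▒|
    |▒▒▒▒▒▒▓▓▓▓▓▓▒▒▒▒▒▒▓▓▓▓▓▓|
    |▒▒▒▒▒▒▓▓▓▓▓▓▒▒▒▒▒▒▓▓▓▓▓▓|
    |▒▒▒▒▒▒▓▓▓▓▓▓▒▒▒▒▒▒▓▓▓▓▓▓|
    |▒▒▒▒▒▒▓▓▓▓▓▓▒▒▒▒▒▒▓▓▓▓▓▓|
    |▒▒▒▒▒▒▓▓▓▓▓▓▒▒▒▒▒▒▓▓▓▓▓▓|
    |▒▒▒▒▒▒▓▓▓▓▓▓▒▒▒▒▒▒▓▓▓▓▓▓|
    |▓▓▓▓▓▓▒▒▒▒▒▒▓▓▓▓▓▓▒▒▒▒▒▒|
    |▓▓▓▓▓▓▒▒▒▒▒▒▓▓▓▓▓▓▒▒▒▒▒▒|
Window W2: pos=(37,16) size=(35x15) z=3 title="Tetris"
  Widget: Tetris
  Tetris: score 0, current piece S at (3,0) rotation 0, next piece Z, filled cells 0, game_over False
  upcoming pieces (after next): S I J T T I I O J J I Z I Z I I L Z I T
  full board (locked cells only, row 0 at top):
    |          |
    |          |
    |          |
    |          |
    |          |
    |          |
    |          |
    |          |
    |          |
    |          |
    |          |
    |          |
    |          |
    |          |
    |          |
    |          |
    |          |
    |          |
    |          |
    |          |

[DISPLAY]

                                                   
                                                   
                                                   
                                                   
━━━━━━━━━━━━━━━━━━━━━━━━━━━━━━━┓                   
 MusicSequencer                ┃                   
───────────────────────────────┨                   
      ▼12345678                ┃                   
  Kick·········                ┃                   
  Bass·█·█·█··█                ┃                   
 Snare···██··█·                ┃                   
 Hi┏━━━━━━━━━━━━━━━━━━━━━━━┓   ┃                   
   ┃ ImageViewer           ┃   ┃                   
   ┠───────────────────────┨   ┃                   
   ┃▒▒▒▒▒▒▓▓▓▓▓▓▒▒▒▒▒▒▓▓▓▓▓┃   ┃                   
   ┃▒▒▒▒▒▒▓▓▓▓▓▓▒▒▒▒▒▒▓▓▓▓▓┃   ┃   ┏━━━━━━━━━━━━━━━
   ┃▒▒▒▒▒▒▓▓▓▓▓▓▒▒▒▒▒▒▓▓▓▓▓┃   ┃   ┃ Tetris        
   ┃▒▒▒▒▒▒▓▓▓▓▓▓▒▒▒▒▒▒▓▓▓▓▓┃   ┃   ┠───────────────
━━━┃▒▒▒▒▒▒▓▓▓▓▓▓▒▒▒▒▒▒▓▓▓▓▓┃━━━┛   ┃          │Next
   ┃▒▒▒▒▒▒▓▓▓▓▓▓▒▒▒▒▒▒▓▓▓▓▓┃       ┃          │▓▓  
   ┃▓▓▓▓▓▓▒▒▒▒▒▒▓▓▓▓▓▓▒▒▒▒▒┃       ┃          │ ▓▓ 
   ┃▓▓▓▓▓▓▒▒▒▒▒▒▓▓▓▓▓▓▒▒▒▒▒┃       ┃          │    


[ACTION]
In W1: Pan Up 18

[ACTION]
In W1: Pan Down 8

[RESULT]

                                                   
                                                   
                                                   
                                                   
━━━━━━━━━━━━━━━━━━━━━━━━━━━━━━━┓                   
 MusicSequencer                ┃                   
───────────────────────────────┨                   
      ▼12345678                ┃                   
  Kick·········                ┃                   
  Bass·█·█·█··█                ┃                   
 Snare···██··█·                ┃                   
 Hi┏━━━━━━━━━━━━━━━━━━━━━━━┓   ┃                   
   ┃ ImageViewer           ┃   ┃                   
   ┠───────────────────────┨   ┃                   
   ┃▓▓▓▓▓▓▒▒▒▒▒▒▓▓▓▓▓▓▒▒▒▒▒┃   ┃                   
   ┃▓▓▓▓▓▓▒▒▒▒▒▒▓▓▓▓▓▓▒▒▒▒▒┃   ┃   ┏━━━━━━━━━━━━━━━
   ┃▓▓▓▓▓▓▒▒▒▒▒▒▓▓▓▓▓▓▒▒▒▒▒┃   ┃   ┃ Tetris        
   ┃▓▓▓▓▓▓▒▒▒▒▒▒▓▓▓▓▓▓▒▒▒▒▒┃   ┃   ┠───────────────
━━━┃▒▒▒▒▒▒▓▓▓▓▓▓▒▒▒▒▒▒▓▓▓▓▓┃━━━┛   ┃          │Next
   ┃▒▒▒▒▒▒▓▓▓▓▓▓▒▒▒▒▒▒▓▓▓▓▓┃       ┃          │▓▓  
   ┃▒▒▒▒▒▒▓▓▓▓▓▓▒▒▒▒▒▒▓▓▓▓▓┃       ┃          │ ▓▓ 
   ┃▒▒▒▒▒▒▓▓▓▓▓▓▒▒▒▒▒▒▓▓▓▓▓┃       ┃          │    


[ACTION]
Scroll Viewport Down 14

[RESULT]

   ┃▓▓▓▓▓▓▒▒▒▒▒▒▓▓▓▓▓▓▒▒▒▒▒┃   ┃                   
   ┃▓▓▓▓▓▓▒▒▒▒▒▒▓▓▓▓▓▓▒▒▒▒▒┃   ┃   ┏━━━━━━━━━━━━━━━
   ┃▓▓▓▓▓▓▒▒▒▒▒▒▓▓▓▓▓▓▒▒▒▒▒┃   ┃   ┃ Tetris        
   ┃▓▓▓▓▓▓▒▒▒▒▒▒▓▓▓▓▓▓▒▒▒▒▒┃   ┃   ┠───────────────
━━━┃▒▒▒▒▒▒▓▓▓▓▓▓▒▒▒▒▒▒▓▓▓▓▓┃━━━┛   ┃          │Next
   ┃▒▒▒▒▒▒▓▓▓▓▓▓▒▒▒▒▒▒▓▓▓▓▓┃       ┃          │▓▓  
   ┃▒▒▒▒▒▒▓▓▓▓▓▓▒▒▒▒▒▒▓▓▓▓▓┃       ┃          │ ▓▓ 
   ┃▒▒▒▒▒▒▓▓▓▓▓▓▒▒▒▒▒▒▓▓▓▓▓┃       ┃          │    
   ┃▒▒▒▒▒▒▓▓▓▓▓▓▒▒▒▒▒▒▓▓▓▓▓┃       ┃          │    
   ┗━━━━━━━━━━━━━━━━━━━━━━━┛       ┃          │    
                                   ┃          │Scor
                                   ┃          │0   
                                   ┃          │    
                                   ┃          │    
                                   ┃          │    
                                   ┗━━━━━━━━━━━━━━━
                                                   
                                                   
                                                   
                                                   
                                                   
                                                   


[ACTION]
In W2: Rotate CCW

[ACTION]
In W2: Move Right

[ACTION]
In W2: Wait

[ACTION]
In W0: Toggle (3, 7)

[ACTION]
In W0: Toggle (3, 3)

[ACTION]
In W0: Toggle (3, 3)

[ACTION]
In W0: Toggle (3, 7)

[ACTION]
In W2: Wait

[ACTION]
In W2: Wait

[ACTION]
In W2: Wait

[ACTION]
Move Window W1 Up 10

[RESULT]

                               ┃                   
                               ┃   ┏━━━━━━━━━━━━━━━
                               ┃   ┃ Tetris        
                               ┃   ┠───────────────
━━━━━━━━━━━━━━━━━━━━━━━━━━━━━━━┛   ┃          │Next
                                   ┃          │▓▓  
                                   ┃          │ ▓▓ 
                                   ┃          │    
                                   ┃          │    
                                   ┃          │    
                                   ┃          │Scor
                                   ┃          │0   
                                   ┃          │    
                                   ┃          │    
                                   ┃          │    
                                   ┗━━━━━━━━━━━━━━━
                                                   
                                                   
                                                   
                                                   
                                                   
                                                   


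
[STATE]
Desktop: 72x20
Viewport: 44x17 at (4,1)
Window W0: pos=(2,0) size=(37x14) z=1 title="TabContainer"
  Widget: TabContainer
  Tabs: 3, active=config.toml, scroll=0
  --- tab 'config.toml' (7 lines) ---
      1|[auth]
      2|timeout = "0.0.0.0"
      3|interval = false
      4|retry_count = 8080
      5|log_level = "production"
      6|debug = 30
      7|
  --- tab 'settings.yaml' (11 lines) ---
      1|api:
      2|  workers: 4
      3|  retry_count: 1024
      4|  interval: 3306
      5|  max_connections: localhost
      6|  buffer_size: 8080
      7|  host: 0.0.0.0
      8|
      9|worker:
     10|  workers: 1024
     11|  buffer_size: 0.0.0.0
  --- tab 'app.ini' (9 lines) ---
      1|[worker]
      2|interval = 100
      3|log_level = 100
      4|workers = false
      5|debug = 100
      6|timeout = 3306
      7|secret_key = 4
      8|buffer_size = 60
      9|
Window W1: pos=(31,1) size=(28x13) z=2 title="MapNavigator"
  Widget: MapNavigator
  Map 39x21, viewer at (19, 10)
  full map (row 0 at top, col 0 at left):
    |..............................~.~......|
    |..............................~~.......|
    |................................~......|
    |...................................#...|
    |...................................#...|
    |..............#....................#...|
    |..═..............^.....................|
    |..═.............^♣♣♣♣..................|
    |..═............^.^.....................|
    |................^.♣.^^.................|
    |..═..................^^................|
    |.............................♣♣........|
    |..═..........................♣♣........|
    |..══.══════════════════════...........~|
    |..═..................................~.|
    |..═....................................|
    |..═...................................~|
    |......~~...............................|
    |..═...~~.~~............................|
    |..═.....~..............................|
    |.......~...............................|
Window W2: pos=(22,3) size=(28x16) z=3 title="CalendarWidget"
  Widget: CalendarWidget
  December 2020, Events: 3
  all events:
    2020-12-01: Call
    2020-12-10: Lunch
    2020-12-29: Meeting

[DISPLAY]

TabContainer               ┏━━━━━━━━━━━━━━━━
───────────────────────────┃ MapNavigator   
config.toml]│ sett┏━━━━━━━━━━━━━━━━━━━━━━━━━
──────────────────┃ CalendarWidget          
auth]             ┠─────────────────────────
imeout = "0.0.0.0"┃      December 2020      
nterval = false   ┃Mo Tu We Th Fr Sa Su     
etry_count = 8080 ┃    1*  2  3  4  5  6    
og_level = "produc┃ 7  8  9 10* 11 12 13    
ebug = 30         ┃14 15 16 17 18 19 20     
                  ┃21 22 23 24 25 26 27     
                  ┃28 29* 30 31             
━━━━━━━━━━━━━━━━━━┃                         
                  ┃                         
                  ┃                         
                  ┃                         
                  ┃                         


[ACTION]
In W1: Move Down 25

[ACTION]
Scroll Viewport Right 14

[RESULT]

             ┏━━━━━━━━━━━━━━━━━━━━━━━━━━┓   
─────────────┃ MapNavigator             ┃   
sett┏━━━━━━━━━━━━━━━━━━━━━━━━━━┓────────┨   
────┃ CalendarWidget           ┃........┃   
    ┠──────────────────────────┨........┃   
0.0"┃      December 2020       ┃........┃   
e   ┃Mo Tu We Th Fr Sa Su      ┃........┃   
080 ┃    1*  2  3  4  5  6     ┃........┃   
oduc┃ 7  8  9 10* 11 12 13     ┃        ┃   
    ┃14 15 16 17 18 19 20      ┃        ┃   
    ┃21 22 23 24 25 26 27      ┃        ┃   
    ┃28 29* 30 31              ┃        ┃   
━━━━┃                          ┃━━━━━━━━┛   
    ┃                          ┃            
    ┃                          ┃            
    ┃                          ┃            
    ┃                          ┃            


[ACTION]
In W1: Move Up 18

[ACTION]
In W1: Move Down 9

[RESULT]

             ┏━━━━━━━━━━━━━━━━━━━━━━━━━━┓   
─────────────┃ MapNavigator             ┃   
sett┏━━━━━━━━━━━━━━━━━━━━━━━━━━┓────────┨   
────┃ CalendarWidget           ┃........┃   
    ┠──────────────────────────┨........┃   
0.0"┃      December 2020       ┃........┃   
e   ┃Mo Tu We Th Fr Sa Su      ┃........┃   
080 ┃    1*  2  3  4  5  6     ┃.....♣♣.┃   
oduc┃ 7  8  9 10* 11 12 13     ┃.....♣♣.┃   
    ┃14 15 16 17 18 19 20      ┃═══.....┃   
    ┃21 22 23 24 25 26 27      ┃........┃   
    ┃28 29* 30 31              ┃........┃   
━━━━┃                          ┃━━━━━━━━┛   
    ┃                          ┃            
    ┃                          ┃            
    ┃                          ┃            
    ┃                          ┃            


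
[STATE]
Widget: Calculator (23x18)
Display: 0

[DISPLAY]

                      0
┌───┬───┬───┬───┐      
│ 7 │ 8 │ 9 │ ÷ │      
├───┼───┼───┼───┤      
│ 4 │ 5 │ 6 │ × │      
├───┼───┼───┼───┤      
│ 1 │ 2 │ 3 │ - │      
├───┼───┼───┼───┤      
│ 0 │ . │ = │ + │      
├───┼───┼───┼───┤      
│ C │ MC│ MR│ M+│      
└───┴───┴───┴───┘      
                       
                       
                       
                       
                       
                       


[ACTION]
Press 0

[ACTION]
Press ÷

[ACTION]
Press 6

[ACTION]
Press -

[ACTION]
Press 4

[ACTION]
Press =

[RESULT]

                     -4
┌───┬───┬───┬───┐      
│ 7 │ 8 │ 9 │ ÷ │      
├───┼───┼───┼───┤      
│ 4 │ 5 │ 6 │ × │      
├───┼───┼───┼───┤      
│ 1 │ 2 │ 3 │ - │      
├───┼───┼───┼───┤      
│ 0 │ . │ = │ + │      
├───┼───┼───┼───┤      
│ C │ MC│ MR│ M+│      
└───┴───┴───┴───┘      
                       
                       
                       
                       
                       
                       
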